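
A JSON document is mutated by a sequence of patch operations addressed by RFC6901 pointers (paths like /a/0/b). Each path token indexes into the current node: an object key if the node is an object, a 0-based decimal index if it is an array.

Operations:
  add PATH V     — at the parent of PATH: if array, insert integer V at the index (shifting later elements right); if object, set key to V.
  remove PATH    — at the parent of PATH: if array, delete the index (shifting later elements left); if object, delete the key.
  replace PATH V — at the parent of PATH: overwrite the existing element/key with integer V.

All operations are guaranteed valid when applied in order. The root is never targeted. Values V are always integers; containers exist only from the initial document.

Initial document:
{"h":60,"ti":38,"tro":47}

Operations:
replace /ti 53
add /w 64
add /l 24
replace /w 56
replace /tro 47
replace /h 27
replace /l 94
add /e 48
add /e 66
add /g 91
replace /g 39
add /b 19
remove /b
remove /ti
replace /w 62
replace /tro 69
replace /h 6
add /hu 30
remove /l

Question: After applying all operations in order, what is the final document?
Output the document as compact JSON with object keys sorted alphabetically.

After op 1 (replace /ti 53): {"h":60,"ti":53,"tro":47}
After op 2 (add /w 64): {"h":60,"ti":53,"tro":47,"w":64}
After op 3 (add /l 24): {"h":60,"l":24,"ti":53,"tro":47,"w":64}
After op 4 (replace /w 56): {"h":60,"l":24,"ti":53,"tro":47,"w":56}
After op 5 (replace /tro 47): {"h":60,"l":24,"ti":53,"tro":47,"w":56}
After op 6 (replace /h 27): {"h":27,"l":24,"ti":53,"tro":47,"w":56}
After op 7 (replace /l 94): {"h":27,"l":94,"ti":53,"tro":47,"w":56}
After op 8 (add /e 48): {"e":48,"h":27,"l":94,"ti":53,"tro":47,"w":56}
After op 9 (add /e 66): {"e":66,"h":27,"l":94,"ti":53,"tro":47,"w":56}
After op 10 (add /g 91): {"e":66,"g":91,"h":27,"l":94,"ti":53,"tro":47,"w":56}
After op 11 (replace /g 39): {"e":66,"g":39,"h":27,"l":94,"ti":53,"tro":47,"w":56}
After op 12 (add /b 19): {"b":19,"e":66,"g":39,"h":27,"l":94,"ti":53,"tro":47,"w":56}
After op 13 (remove /b): {"e":66,"g":39,"h":27,"l":94,"ti":53,"tro":47,"w":56}
After op 14 (remove /ti): {"e":66,"g":39,"h":27,"l":94,"tro":47,"w":56}
After op 15 (replace /w 62): {"e":66,"g":39,"h":27,"l":94,"tro":47,"w":62}
After op 16 (replace /tro 69): {"e":66,"g":39,"h":27,"l":94,"tro":69,"w":62}
After op 17 (replace /h 6): {"e":66,"g":39,"h":6,"l":94,"tro":69,"w":62}
After op 18 (add /hu 30): {"e":66,"g":39,"h":6,"hu":30,"l":94,"tro":69,"w":62}
After op 19 (remove /l): {"e":66,"g":39,"h":6,"hu":30,"tro":69,"w":62}

Answer: {"e":66,"g":39,"h":6,"hu":30,"tro":69,"w":62}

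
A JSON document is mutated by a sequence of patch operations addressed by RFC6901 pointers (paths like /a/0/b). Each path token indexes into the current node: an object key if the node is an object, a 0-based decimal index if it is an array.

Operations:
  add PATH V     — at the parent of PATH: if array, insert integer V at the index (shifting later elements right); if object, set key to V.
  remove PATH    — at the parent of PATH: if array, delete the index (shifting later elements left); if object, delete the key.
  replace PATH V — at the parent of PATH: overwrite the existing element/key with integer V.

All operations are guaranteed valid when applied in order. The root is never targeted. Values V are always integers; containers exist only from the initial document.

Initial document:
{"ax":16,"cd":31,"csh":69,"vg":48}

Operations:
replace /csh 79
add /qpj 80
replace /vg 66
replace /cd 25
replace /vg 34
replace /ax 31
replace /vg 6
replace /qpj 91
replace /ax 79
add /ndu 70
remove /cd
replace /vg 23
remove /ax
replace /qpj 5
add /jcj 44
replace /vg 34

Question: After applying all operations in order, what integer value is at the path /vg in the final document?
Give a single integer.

After op 1 (replace /csh 79): {"ax":16,"cd":31,"csh":79,"vg":48}
After op 2 (add /qpj 80): {"ax":16,"cd":31,"csh":79,"qpj":80,"vg":48}
After op 3 (replace /vg 66): {"ax":16,"cd":31,"csh":79,"qpj":80,"vg":66}
After op 4 (replace /cd 25): {"ax":16,"cd":25,"csh":79,"qpj":80,"vg":66}
After op 5 (replace /vg 34): {"ax":16,"cd":25,"csh":79,"qpj":80,"vg":34}
After op 6 (replace /ax 31): {"ax":31,"cd":25,"csh":79,"qpj":80,"vg":34}
After op 7 (replace /vg 6): {"ax":31,"cd":25,"csh":79,"qpj":80,"vg":6}
After op 8 (replace /qpj 91): {"ax":31,"cd":25,"csh":79,"qpj":91,"vg":6}
After op 9 (replace /ax 79): {"ax":79,"cd":25,"csh":79,"qpj":91,"vg":6}
After op 10 (add /ndu 70): {"ax":79,"cd":25,"csh":79,"ndu":70,"qpj":91,"vg":6}
After op 11 (remove /cd): {"ax":79,"csh":79,"ndu":70,"qpj":91,"vg":6}
After op 12 (replace /vg 23): {"ax":79,"csh":79,"ndu":70,"qpj":91,"vg":23}
After op 13 (remove /ax): {"csh":79,"ndu":70,"qpj":91,"vg":23}
After op 14 (replace /qpj 5): {"csh":79,"ndu":70,"qpj":5,"vg":23}
After op 15 (add /jcj 44): {"csh":79,"jcj":44,"ndu":70,"qpj":5,"vg":23}
After op 16 (replace /vg 34): {"csh":79,"jcj":44,"ndu":70,"qpj":5,"vg":34}
Value at /vg: 34

Answer: 34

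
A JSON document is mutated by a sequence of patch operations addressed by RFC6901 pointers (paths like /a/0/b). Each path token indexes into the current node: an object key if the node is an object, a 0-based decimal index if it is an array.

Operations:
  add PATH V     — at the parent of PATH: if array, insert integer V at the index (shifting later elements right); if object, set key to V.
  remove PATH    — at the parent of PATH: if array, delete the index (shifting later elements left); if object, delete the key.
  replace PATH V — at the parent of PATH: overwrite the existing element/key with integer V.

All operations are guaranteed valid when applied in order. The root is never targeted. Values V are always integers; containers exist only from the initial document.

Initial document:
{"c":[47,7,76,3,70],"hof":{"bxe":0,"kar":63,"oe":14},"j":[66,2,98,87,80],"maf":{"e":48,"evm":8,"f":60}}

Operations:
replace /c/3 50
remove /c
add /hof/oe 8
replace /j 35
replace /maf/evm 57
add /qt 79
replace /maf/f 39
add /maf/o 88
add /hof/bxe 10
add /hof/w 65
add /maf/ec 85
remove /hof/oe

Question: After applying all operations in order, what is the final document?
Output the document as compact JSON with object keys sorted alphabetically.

Answer: {"hof":{"bxe":10,"kar":63,"w":65},"j":35,"maf":{"e":48,"ec":85,"evm":57,"f":39,"o":88},"qt":79}

Derivation:
After op 1 (replace /c/3 50): {"c":[47,7,76,50,70],"hof":{"bxe":0,"kar":63,"oe":14},"j":[66,2,98,87,80],"maf":{"e":48,"evm":8,"f":60}}
After op 2 (remove /c): {"hof":{"bxe":0,"kar":63,"oe":14},"j":[66,2,98,87,80],"maf":{"e":48,"evm":8,"f":60}}
After op 3 (add /hof/oe 8): {"hof":{"bxe":0,"kar":63,"oe":8},"j":[66,2,98,87,80],"maf":{"e":48,"evm":8,"f":60}}
After op 4 (replace /j 35): {"hof":{"bxe":0,"kar":63,"oe":8},"j":35,"maf":{"e":48,"evm":8,"f":60}}
After op 5 (replace /maf/evm 57): {"hof":{"bxe":0,"kar":63,"oe":8},"j":35,"maf":{"e":48,"evm":57,"f":60}}
After op 6 (add /qt 79): {"hof":{"bxe":0,"kar":63,"oe":8},"j":35,"maf":{"e":48,"evm":57,"f":60},"qt":79}
After op 7 (replace /maf/f 39): {"hof":{"bxe":0,"kar":63,"oe":8},"j":35,"maf":{"e":48,"evm":57,"f":39},"qt":79}
After op 8 (add /maf/o 88): {"hof":{"bxe":0,"kar":63,"oe":8},"j":35,"maf":{"e":48,"evm":57,"f":39,"o":88},"qt":79}
After op 9 (add /hof/bxe 10): {"hof":{"bxe":10,"kar":63,"oe":8},"j":35,"maf":{"e":48,"evm":57,"f":39,"o":88},"qt":79}
After op 10 (add /hof/w 65): {"hof":{"bxe":10,"kar":63,"oe":8,"w":65},"j":35,"maf":{"e":48,"evm":57,"f":39,"o":88},"qt":79}
After op 11 (add /maf/ec 85): {"hof":{"bxe":10,"kar":63,"oe":8,"w":65},"j":35,"maf":{"e":48,"ec":85,"evm":57,"f":39,"o":88},"qt":79}
After op 12 (remove /hof/oe): {"hof":{"bxe":10,"kar":63,"w":65},"j":35,"maf":{"e":48,"ec":85,"evm":57,"f":39,"o":88},"qt":79}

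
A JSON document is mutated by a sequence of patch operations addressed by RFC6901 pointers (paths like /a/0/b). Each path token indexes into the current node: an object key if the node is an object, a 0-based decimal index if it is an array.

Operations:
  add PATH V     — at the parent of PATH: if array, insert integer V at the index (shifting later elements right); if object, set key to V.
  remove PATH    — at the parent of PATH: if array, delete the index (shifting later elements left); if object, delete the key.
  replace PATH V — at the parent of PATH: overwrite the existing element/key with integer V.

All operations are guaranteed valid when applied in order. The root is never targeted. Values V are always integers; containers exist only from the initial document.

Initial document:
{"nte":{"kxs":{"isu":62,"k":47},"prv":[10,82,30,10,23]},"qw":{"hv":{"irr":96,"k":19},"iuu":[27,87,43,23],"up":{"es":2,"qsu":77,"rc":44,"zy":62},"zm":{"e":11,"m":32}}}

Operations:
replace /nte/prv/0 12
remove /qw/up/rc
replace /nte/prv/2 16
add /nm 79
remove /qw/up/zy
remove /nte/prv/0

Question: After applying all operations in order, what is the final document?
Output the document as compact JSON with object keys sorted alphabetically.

After op 1 (replace /nte/prv/0 12): {"nte":{"kxs":{"isu":62,"k":47},"prv":[12,82,30,10,23]},"qw":{"hv":{"irr":96,"k":19},"iuu":[27,87,43,23],"up":{"es":2,"qsu":77,"rc":44,"zy":62},"zm":{"e":11,"m":32}}}
After op 2 (remove /qw/up/rc): {"nte":{"kxs":{"isu":62,"k":47},"prv":[12,82,30,10,23]},"qw":{"hv":{"irr":96,"k":19},"iuu":[27,87,43,23],"up":{"es":2,"qsu":77,"zy":62},"zm":{"e":11,"m":32}}}
After op 3 (replace /nte/prv/2 16): {"nte":{"kxs":{"isu":62,"k":47},"prv":[12,82,16,10,23]},"qw":{"hv":{"irr":96,"k":19},"iuu":[27,87,43,23],"up":{"es":2,"qsu":77,"zy":62},"zm":{"e":11,"m":32}}}
After op 4 (add /nm 79): {"nm":79,"nte":{"kxs":{"isu":62,"k":47},"prv":[12,82,16,10,23]},"qw":{"hv":{"irr":96,"k":19},"iuu":[27,87,43,23],"up":{"es":2,"qsu":77,"zy":62},"zm":{"e":11,"m":32}}}
After op 5 (remove /qw/up/zy): {"nm":79,"nte":{"kxs":{"isu":62,"k":47},"prv":[12,82,16,10,23]},"qw":{"hv":{"irr":96,"k":19},"iuu":[27,87,43,23],"up":{"es":2,"qsu":77},"zm":{"e":11,"m":32}}}
After op 6 (remove /nte/prv/0): {"nm":79,"nte":{"kxs":{"isu":62,"k":47},"prv":[82,16,10,23]},"qw":{"hv":{"irr":96,"k":19},"iuu":[27,87,43,23],"up":{"es":2,"qsu":77},"zm":{"e":11,"m":32}}}

Answer: {"nm":79,"nte":{"kxs":{"isu":62,"k":47},"prv":[82,16,10,23]},"qw":{"hv":{"irr":96,"k":19},"iuu":[27,87,43,23],"up":{"es":2,"qsu":77},"zm":{"e":11,"m":32}}}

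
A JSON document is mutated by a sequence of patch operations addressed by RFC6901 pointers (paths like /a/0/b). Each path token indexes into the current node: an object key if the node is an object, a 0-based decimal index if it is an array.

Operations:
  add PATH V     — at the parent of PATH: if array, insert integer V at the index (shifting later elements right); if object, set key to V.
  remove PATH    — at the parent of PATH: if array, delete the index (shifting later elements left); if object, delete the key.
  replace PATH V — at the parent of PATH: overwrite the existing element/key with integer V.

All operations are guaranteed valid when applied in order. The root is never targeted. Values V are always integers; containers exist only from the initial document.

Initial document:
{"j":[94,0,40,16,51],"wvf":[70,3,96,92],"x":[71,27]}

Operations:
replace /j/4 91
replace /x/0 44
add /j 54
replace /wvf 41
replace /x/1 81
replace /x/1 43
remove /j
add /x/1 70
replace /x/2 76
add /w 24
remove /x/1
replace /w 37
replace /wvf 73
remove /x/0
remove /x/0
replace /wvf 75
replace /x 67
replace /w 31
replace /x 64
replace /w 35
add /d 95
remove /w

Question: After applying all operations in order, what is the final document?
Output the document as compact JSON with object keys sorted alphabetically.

Answer: {"d":95,"wvf":75,"x":64}

Derivation:
After op 1 (replace /j/4 91): {"j":[94,0,40,16,91],"wvf":[70,3,96,92],"x":[71,27]}
After op 2 (replace /x/0 44): {"j":[94,0,40,16,91],"wvf":[70,3,96,92],"x":[44,27]}
After op 3 (add /j 54): {"j":54,"wvf":[70,3,96,92],"x":[44,27]}
After op 4 (replace /wvf 41): {"j":54,"wvf":41,"x":[44,27]}
After op 5 (replace /x/1 81): {"j":54,"wvf":41,"x":[44,81]}
After op 6 (replace /x/1 43): {"j":54,"wvf":41,"x":[44,43]}
After op 7 (remove /j): {"wvf":41,"x":[44,43]}
After op 8 (add /x/1 70): {"wvf":41,"x":[44,70,43]}
After op 9 (replace /x/2 76): {"wvf":41,"x":[44,70,76]}
After op 10 (add /w 24): {"w":24,"wvf":41,"x":[44,70,76]}
After op 11 (remove /x/1): {"w":24,"wvf":41,"x":[44,76]}
After op 12 (replace /w 37): {"w":37,"wvf":41,"x":[44,76]}
After op 13 (replace /wvf 73): {"w":37,"wvf":73,"x":[44,76]}
After op 14 (remove /x/0): {"w":37,"wvf":73,"x":[76]}
After op 15 (remove /x/0): {"w":37,"wvf":73,"x":[]}
After op 16 (replace /wvf 75): {"w":37,"wvf":75,"x":[]}
After op 17 (replace /x 67): {"w":37,"wvf":75,"x":67}
After op 18 (replace /w 31): {"w":31,"wvf":75,"x":67}
After op 19 (replace /x 64): {"w":31,"wvf":75,"x":64}
After op 20 (replace /w 35): {"w":35,"wvf":75,"x":64}
After op 21 (add /d 95): {"d":95,"w":35,"wvf":75,"x":64}
After op 22 (remove /w): {"d":95,"wvf":75,"x":64}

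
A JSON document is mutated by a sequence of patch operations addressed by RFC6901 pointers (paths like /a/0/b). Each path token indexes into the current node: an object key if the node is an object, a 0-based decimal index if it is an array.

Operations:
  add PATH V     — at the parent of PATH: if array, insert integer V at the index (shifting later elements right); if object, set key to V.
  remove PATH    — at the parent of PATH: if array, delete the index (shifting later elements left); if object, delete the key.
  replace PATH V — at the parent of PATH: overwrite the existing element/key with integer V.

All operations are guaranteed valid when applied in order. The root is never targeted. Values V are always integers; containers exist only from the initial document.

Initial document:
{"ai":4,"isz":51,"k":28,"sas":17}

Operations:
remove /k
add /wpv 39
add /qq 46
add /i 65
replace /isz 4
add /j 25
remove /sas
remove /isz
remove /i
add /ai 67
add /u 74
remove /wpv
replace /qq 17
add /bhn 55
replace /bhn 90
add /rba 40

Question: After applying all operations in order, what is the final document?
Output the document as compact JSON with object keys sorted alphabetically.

Answer: {"ai":67,"bhn":90,"j":25,"qq":17,"rba":40,"u":74}

Derivation:
After op 1 (remove /k): {"ai":4,"isz":51,"sas":17}
After op 2 (add /wpv 39): {"ai":4,"isz":51,"sas":17,"wpv":39}
After op 3 (add /qq 46): {"ai":4,"isz":51,"qq":46,"sas":17,"wpv":39}
After op 4 (add /i 65): {"ai":4,"i":65,"isz":51,"qq":46,"sas":17,"wpv":39}
After op 5 (replace /isz 4): {"ai":4,"i":65,"isz":4,"qq":46,"sas":17,"wpv":39}
After op 6 (add /j 25): {"ai":4,"i":65,"isz":4,"j":25,"qq":46,"sas":17,"wpv":39}
After op 7 (remove /sas): {"ai":4,"i":65,"isz":4,"j":25,"qq":46,"wpv":39}
After op 8 (remove /isz): {"ai":4,"i":65,"j":25,"qq":46,"wpv":39}
After op 9 (remove /i): {"ai":4,"j":25,"qq":46,"wpv":39}
After op 10 (add /ai 67): {"ai":67,"j":25,"qq":46,"wpv":39}
After op 11 (add /u 74): {"ai":67,"j":25,"qq":46,"u":74,"wpv":39}
After op 12 (remove /wpv): {"ai":67,"j":25,"qq":46,"u":74}
After op 13 (replace /qq 17): {"ai":67,"j":25,"qq":17,"u":74}
After op 14 (add /bhn 55): {"ai":67,"bhn":55,"j":25,"qq":17,"u":74}
After op 15 (replace /bhn 90): {"ai":67,"bhn":90,"j":25,"qq":17,"u":74}
After op 16 (add /rba 40): {"ai":67,"bhn":90,"j":25,"qq":17,"rba":40,"u":74}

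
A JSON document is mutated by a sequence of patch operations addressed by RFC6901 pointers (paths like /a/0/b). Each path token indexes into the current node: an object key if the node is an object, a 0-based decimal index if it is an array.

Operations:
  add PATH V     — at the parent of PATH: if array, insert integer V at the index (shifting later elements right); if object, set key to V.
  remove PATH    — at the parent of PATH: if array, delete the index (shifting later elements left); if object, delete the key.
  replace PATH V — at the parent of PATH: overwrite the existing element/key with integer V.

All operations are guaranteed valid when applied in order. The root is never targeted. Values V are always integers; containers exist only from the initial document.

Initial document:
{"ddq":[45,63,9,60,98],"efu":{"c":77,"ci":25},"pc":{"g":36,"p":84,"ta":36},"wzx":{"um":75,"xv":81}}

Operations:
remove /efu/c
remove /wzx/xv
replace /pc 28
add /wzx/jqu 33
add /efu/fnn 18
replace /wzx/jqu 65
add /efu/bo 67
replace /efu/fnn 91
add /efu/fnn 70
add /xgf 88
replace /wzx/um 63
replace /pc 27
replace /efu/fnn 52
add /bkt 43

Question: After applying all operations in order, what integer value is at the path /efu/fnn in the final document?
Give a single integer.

After op 1 (remove /efu/c): {"ddq":[45,63,9,60,98],"efu":{"ci":25},"pc":{"g":36,"p":84,"ta":36},"wzx":{"um":75,"xv":81}}
After op 2 (remove /wzx/xv): {"ddq":[45,63,9,60,98],"efu":{"ci":25},"pc":{"g":36,"p":84,"ta":36},"wzx":{"um":75}}
After op 3 (replace /pc 28): {"ddq":[45,63,9,60,98],"efu":{"ci":25},"pc":28,"wzx":{"um":75}}
After op 4 (add /wzx/jqu 33): {"ddq":[45,63,9,60,98],"efu":{"ci":25},"pc":28,"wzx":{"jqu":33,"um":75}}
After op 5 (add /efu/fnn 18): {"ddq":[45,63,9,60,98],"efu":{"ci":25,"fnn":18},"pc":28,"wzx":{"jqu":33,"um":75}}
After op 6 (replace /wzx/jqu 65): {"ddq":[45,63,9,60,98],"efu":{"ci":25,"fnn":18},"pc":28,"wzx":{"jqu":65,"um":75}}
After op 7 (add /efu/bo 67): {"ddq":[45,63,9,60,98],"efu":{"bo":67,"ci":25,"fnn":18},"pc":28,"wzx":{"jqu":65,"um":75}}
After op 8 (replace /efu/fnn 91): {"ddq":[45,63,9,60,98],"efu":{"bo":67,"ci":25,"fnn":91},"pc":28,"wzx":{"jqu":65,"um":75}}
After op 9 (add /efu/fnn 70): {"ddq":[45,63,9,60,98],"efu":{"bo":67,"ci":25,"fnn":70},"pc":28,"wzx":{"jqu":65,"um":75}}
After op 10 (add /xgf 88): {"ddq":[45,63,9,60,98],"efu":{"bo":67,"ci":25,"fnn":70},"pc":28,"wzx":{"jqu":65,"um":75},"xgf":88}
After op 11 (replace /wzx/um 63): {"ddq":[45,63,9,60,98],"efu":{"bo":67,"ci":25,"fnn":70},"pc":28,"wzx":{"jqu":65,"um":63},"xgf":88}
After op 12 (replace /pc 27): {"ddq":[45,63,9,60,98],"efu":{"bo":67,"ci":25,"fnn":70},"pc":27,"wzx":{"jqu":65,"um":63},"xgf":88}
After op 13 (replace /efu/fnn 52): {"ddq":[45,63,9,60,98],"efu":{"bo":67,"ci":25,"fnn":52},"pc":27,"wzx":{"jqu":65,"um":63},"xgf":88}
After op 14 (add /bkt 43): {"bkt":43,"ddq":[45,63,9,60,98],"efu":{"bo":67,"ci":25,"fnn":52},"pc":27,"wzx":{"jqu":65,"um":63},"xgf":88}
Value at /efu/fnn: 52

Answer: 52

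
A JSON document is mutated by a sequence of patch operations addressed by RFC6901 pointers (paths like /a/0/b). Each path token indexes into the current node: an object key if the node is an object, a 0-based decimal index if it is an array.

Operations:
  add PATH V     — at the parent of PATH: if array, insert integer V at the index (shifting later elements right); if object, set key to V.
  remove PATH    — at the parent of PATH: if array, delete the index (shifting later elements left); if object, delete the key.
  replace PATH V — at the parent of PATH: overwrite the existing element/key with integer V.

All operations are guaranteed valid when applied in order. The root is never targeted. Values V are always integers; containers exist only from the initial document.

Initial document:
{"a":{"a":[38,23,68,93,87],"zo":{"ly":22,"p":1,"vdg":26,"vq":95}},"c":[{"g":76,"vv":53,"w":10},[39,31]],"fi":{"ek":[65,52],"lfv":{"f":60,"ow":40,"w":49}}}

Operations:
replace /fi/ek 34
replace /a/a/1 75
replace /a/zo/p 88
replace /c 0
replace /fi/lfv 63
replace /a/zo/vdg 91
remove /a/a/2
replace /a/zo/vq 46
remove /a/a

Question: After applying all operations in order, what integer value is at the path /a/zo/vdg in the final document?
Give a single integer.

After op 1 (replace /fi/ek 34): {"a":{"a":[38,23,68,93,87],"zo":{"ly":22,"p":1,"vdg":26,"vq":95}},"c":[{"g":76,"vv":53,"w":10},[39,31]],"fi":{"ek":34,"lfv":{"f":60,"ow":40,"w":49}}}
After op 2 (replace /a/a/1 75): {"a":{"a":[38,75,68,93,87],"zo":{"ly":22,"p":1,"vdg":26,"vq":95}},"c":[{"g":76,"vv":53,"w":10},[39,31]],"fi":{"ek":34,"lfv":{"f":60,"ow":40,"w":49}}}
After op 3 (replace /a/zo/p 88): {"a":{"a":[38,75,68,93,87],"zo":{"ly":22,"p":88,"vdg":26,"vq":95}},"c":[{"g":76,"vv":53,"w":10},[39,31]],"fi":{"ek":34,"lfv":{"f":60,"ow":40,"w":49}}}
After op 4 (replace /c 0): {"a":{"a":[38,75,68,93,87],"zo":{"ly":22,"p":88,"vdg":26,"vq":95}},"c":0,"fi":{"ek":34,"lfv":{"f":60,"ow":40,"w":49}}}
After op 5 (replace /fi/lfv 63): {"a":{"a":[38,75,68,93,87],"zo":{"ly":22,"p":88,"vdg":26,"vq":95}},"c":0,"fi":{"ek":34,"lfv":63}}
After op 6 (replace /a/zo/vdg 91): {"a":{"a":[38,75,68,93,87],"zo":{"ly":22,"p":88,"vdg":91,"vq":95}},"c":0,"fi":{"ek":34,"lfv":63}}
After op 7 (remove /a/a/2): {"a":{"a":[38,75,93,87],"zo":{"ly":22,"p":88,"vdg":91,"vq":95}},"c":0,"fi":{"ek":34,"lfv":63}}
After op 8 (replace /a/zo/vq 46): {"a":{"a":[38,75,93,87],"zo":{"ly":22,"p":88,"vdg":91,"vq":46}},"c":0,"fi":{"ek":34,"lfv":63}}
After op 9 (remove /a/a): {"a":{"zo":{"ly":22,"p":88,"vdg":91,"vq":46}},"c":0,"fi":{"ek":34,"lfv":63}}
Value at /a/zo/vdg: 91

Answer: 91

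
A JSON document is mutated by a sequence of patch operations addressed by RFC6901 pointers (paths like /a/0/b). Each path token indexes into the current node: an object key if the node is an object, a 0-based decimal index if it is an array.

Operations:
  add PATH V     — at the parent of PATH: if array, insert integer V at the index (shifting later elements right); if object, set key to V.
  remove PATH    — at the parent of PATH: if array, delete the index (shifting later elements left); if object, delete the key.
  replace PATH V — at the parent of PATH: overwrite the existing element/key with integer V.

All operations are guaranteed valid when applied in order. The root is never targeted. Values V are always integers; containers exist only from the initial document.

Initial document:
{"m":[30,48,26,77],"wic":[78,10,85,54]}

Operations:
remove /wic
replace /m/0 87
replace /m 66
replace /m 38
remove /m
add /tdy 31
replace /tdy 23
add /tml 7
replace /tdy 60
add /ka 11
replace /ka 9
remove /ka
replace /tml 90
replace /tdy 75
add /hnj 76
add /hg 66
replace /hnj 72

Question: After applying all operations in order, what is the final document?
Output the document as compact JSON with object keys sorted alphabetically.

Answer: {"hg":66,"hnj":72,"tdy":75,"tml":90}

Derivation:
After op 1 (remove /wic): {"m":[30,48,26,77]}
After op 2 (replace /m/0 87): {"m":[87,48,26,77]}
After op 3 (replace /m 66): {"m":66}
After op 4 (replace /m 38): {"m":38}
After op 5 (remove /m): {}
After op 6 (add /tdy 31): {"tdy":31}
After op 7 (replace /tdy 23): {"tdy":23}
After op 8 (add /tml 7): {"tdy":23,"tml":7}
After op 9 (replace /tdy 60): {"tdy":60,"tml":7}
After op 10 (add /ka 11): {"ka":11,"tdy":60,"tml":7}
After op 11 (replace /ka 9): {"ka":9,"tdy":60,"tml":7}
After op 12 (remove /ka): {"tdy":60,"tml":7}
After op 13 (replace /tml 90): {"tdy":60,"tml":90}
After op 14 (replace /tdy 75): {"tdy":75,"tml":90}
After op 15 (add /hnj 76): {"hnj":76,"tdy":75,"tml":90}
After op 16 (add /hg 66): {"hg":66,"hnj":76,"tdy":75,"tml":90}
After op 17 (replace /hnj 72): {"hg":66,"hnj":72,"tdy":75,"tml":90}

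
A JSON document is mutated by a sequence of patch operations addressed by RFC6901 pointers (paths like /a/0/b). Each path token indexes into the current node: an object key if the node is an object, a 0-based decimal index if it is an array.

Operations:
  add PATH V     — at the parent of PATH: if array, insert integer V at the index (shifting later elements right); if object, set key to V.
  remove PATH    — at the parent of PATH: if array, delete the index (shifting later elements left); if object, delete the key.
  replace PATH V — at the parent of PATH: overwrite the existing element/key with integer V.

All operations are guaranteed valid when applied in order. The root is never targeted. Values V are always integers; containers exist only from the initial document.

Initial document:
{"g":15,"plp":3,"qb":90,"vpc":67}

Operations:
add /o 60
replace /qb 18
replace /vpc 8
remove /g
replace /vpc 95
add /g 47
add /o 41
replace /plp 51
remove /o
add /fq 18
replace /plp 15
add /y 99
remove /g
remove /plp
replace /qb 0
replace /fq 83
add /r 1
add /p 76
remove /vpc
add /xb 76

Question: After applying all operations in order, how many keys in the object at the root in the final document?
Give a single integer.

After op 1 (add /o 60): {"g":15,"o":60,"plp":3,"qb":90,"vpc":67}
After op 2 (replace /qb 18): {"g":15,"o":60,"plp":3,"qb":18,"vpc":67}
After op 3 (replace /vpc 8): {"g":15,"o":60,"plp":3,"qb":18,"vpc":8}
After op 4 (remove /g): {"o":60,"plp":3,"qb":18,"vpc":8}
After op 5 (replace /vpc 95): {"o":60,"plp":3,"qb":18,"vpc":95}
After op 6 (add /g 47): {"g":47,"o":60,"plp":3,"qb":18,"vpc":95}
After op 7 (add /o 41): {"g":47,"o":41,"plp":3,"qb":18,"vpc":95}
After op 8 (replace /plp 51): {"g":47,"o":41,"plp":51,"qb":18,"vpc":95}
After op 9 (remove /o): {"g":47,"plp":51,"qb":18,"vpc":95}
After op 10 (add /fq 18): {"fq":18,"g":47,"plp":51,"qb":18,"vpc":95}
After op 11 (replace /plp 15): {"fq":18,"g":47,"plp":15,"qb":18,"vpc":95}
After op 12 (add /y 99): {"fq":18,"g":47,"plp":15,"qb":18,"vpc":95,"y":99}
After op 13 (remove /g): {"fq":18,"plp":15,"qb":18,"vpc":95,"y":99}
After op 14 (remove /plp): {"fq":18,"qb":18,"vpc":95,"y":99}
After op 15 (replace /qb 0): {"fq":18,"qb":0,"vpc":95,"y":99}
After op 16 (replace /fq 83): {"fq":83,"qb":0,"vpc":95,"y":99}
After op 17 (add /r 1): {"fq":83,"qb":0,"r":1,"vpc":95,"y":99}
After op 18 (add /p 76): {"fq":83,"p":76,"qb":0,"r":1,"vpc":95,"y":99}
After op 19 (remove /vpc): {"fq":83,"p":76,"qb":0,"r":1,"y":99}
After op 20 (add /xb 76): {"fq":83,"p":76,"qb":0,"r":1,"xb":76,"y":99}
Size at the root: 6

Answer: 6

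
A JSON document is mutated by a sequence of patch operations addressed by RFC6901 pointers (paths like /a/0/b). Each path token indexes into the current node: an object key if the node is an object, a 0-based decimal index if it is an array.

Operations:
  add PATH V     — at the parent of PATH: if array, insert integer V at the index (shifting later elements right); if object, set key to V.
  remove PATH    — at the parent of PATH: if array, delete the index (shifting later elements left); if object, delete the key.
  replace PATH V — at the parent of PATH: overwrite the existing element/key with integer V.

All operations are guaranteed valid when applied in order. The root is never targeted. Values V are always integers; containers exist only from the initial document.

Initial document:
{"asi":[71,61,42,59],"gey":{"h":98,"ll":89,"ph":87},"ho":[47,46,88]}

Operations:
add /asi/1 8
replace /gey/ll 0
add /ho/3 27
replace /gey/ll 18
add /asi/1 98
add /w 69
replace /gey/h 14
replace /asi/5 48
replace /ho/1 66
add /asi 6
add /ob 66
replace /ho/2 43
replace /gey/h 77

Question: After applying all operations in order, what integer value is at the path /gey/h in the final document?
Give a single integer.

Answer: 77

Derivation:
After op 1 (add /asi/1 8): {"asi":[71,8,61,42,59],"gey":{"h":98,"ll":89,"ph":87},"ho":[47,46,88]}
After op 2 (replace /gey/ll 0): {"asi":[71,8,61,42,59],"gey":{"h":98,"ll":0,"ph":87},"ho":[47,46,88]}
After op 3 (add /ho/3 27): {"asi":[71,8,61,42,59],"gey":{"h":98,"ll":0,"ph":87},"ho":[47,46,88,27]}
After op 4 (replace /gey/ll 18): {"asi":[71,8,61,42,59],"gey":{"h":98,"ll":18,"ph":87},"ho":[47,46,88,27]}
After op 5 (add /asi/1 98): {"asi":[71,98,8,61,42,59],"gey":{"h":98,"ll":18,"ph":87},"ho":[47,46,88,27]}
After op 6 (add /w 69): {"asi":[71,98,8,61,42,59],"gey":{"h":98,"ll":18,"ph":87},"ho":[47,46,88,27],"w":69}
After op 7 (replace /gey/h 14): {"asi":[71,98,8,61,42,59],"gey":{"h":14,"ll":18,"ph":87},"ho":[47,46,88,27],"w":69}
After op 8 (replace /asi/5 48): {"asi":[71,98,8,61,42,48],"gey":{"h":14,"ll":18,"ph":87},"ho":[47,46,88,27],"w":69}
After op 9 (replace /ho/1 66): {"asi":[71,98,8,61,42,48],"gey":{"h":14,"ll":18,"ph":87},"ho":[47,66,88,27],"w":69}
After op 10 (add /asi 6): {"asi":6,"gey":{"h":14,"ll":18,"ph":87},"ho":[47,66,88,27],"w":69}
After op 11 (add /ob 66): {"asi":6,"gey":{"h":14,"ll":18,"ph":87},"ho":[47,66,88,27],"ob":66,"w":69}
After op 12 (replace /ho/2 43): {"asi":6,"gey":{"h":14,"ll":18,"ph":87},"ho":[47,66,43,27],"ob":66,"w":69}
After op 13 (replace /gey/h 77): {"asi":6,"gey":{"h":77,"ll":18,"ph":87},"ho":[47,66,43,27],"ob":66,"w":69}
Value at /gey/h: 77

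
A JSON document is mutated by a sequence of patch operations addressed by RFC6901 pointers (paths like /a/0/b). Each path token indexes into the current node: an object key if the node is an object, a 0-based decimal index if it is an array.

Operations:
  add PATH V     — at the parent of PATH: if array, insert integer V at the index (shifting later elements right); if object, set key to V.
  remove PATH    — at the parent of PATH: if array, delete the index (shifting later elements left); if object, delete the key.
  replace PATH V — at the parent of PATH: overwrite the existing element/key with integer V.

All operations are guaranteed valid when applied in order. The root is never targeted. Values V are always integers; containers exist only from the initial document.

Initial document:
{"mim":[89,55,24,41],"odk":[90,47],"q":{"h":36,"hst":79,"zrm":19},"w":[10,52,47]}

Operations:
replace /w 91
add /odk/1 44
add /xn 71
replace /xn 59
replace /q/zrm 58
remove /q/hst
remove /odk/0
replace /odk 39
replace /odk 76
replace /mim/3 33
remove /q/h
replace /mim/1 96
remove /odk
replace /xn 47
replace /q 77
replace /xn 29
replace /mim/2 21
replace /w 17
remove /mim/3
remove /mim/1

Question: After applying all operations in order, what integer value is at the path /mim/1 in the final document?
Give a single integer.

Answer: 21

Derivation:
After op 1 (replace /w 91): {"mim":[89,55,24,41],"odk":[90,47],"q":{"h":36,"hst":79,"zrm":19},"w":91}
After op 2 (add /odk/1 44): {"mim":[89,55,24,41],"odk":[90,44,47],"q":{"h":36,"hst":79,"zrm":19},"w":91}
After op 3 (add /xn 71): {"mim":[89,55,24,41],"odk":[90,44,47],"q":{"h":36,"hst":79,"zrm":19},"w":91,"xn":71}
After op 4 (replace /xn 59): {"mim":[89,55,24,41],"odk":[90,44,47],"q":{"h":36,"hst":79,"zrm":19},"w":91,"xn":59}
After op 5 (replace /q/zrm 58): {"mim":[89,55,24,41],"odk":[90,44,47],"q":{"h":36,"hst":79,"zrm":58},"w":91,"xn":59}
After op 6 (remove /q/hst): {"mim":[89,55,24,41],"odk":[90,44,47],"q":{"h":36,"zrm":58},"w":91,"xn":59}
After op 7 (remove /odk/0): {"mim":[89,55,24,41],"odk":[44,47],"q":{"h":36,"zrm":58},"w":91,"xn":59}
After op 8 (replace /odk 39): {"mim":[89,55,24,41],"odk":39,"q":{"h":36,"zrm":58},"w":91,"xn":59}
After op 9 (replace /odk 76): {"mim":[89,55,24,41],"odk":76,"q":{"h":36,"zrm":58},"w":91,"xn":59}
After op 10 (replace /mim/3 33): {"mim":[89,55,24,33],"odk":76,"q":{"h":36,"zrm":58},"w":91,"xn":59}
After op 11 (remove /q/h): {"mim":[89,55,24,33],"odk":76,"q":{"zrm":58},"w":91,"xn":59}
After op 12 (replace /mim/1 96): {"mim":[89,96,24,33],"odk":76,"q":{"zrm":58},"w":91,"xn":59}
After op 13 (remove /odk): {"mim":[89,96,24,33],"q":{"zrm":58},"w":91,"xn":59}
After op 14 (replace /xn 47): {"mim":[89,96,24,33],"q":{"zrm":58},"w":91,"xn":47}
After op 15 (replace /q 77): {"mim":[89,96,24,33],"q":77,"w":91,"xn":47}
After op 16 (replace /xn 29): {"mim":[89,96,24,33],"q":77,"w":91,"xn":29}
After op 17 (replace /mim/2 21): {"mim":[89,96,21,33],"q":77,"w":91,"xn":29}
After op 18 (replace /w 17): {"mim":[89,96,21,33],"q":77,"w":17,"xn":29}
After op 19 (remove /mim/3): {"mim":[89,96,21],"q":77,"w":17,"xn":29}
After op 20 (remove /mim/1): {"mim":[89,21],"q":77,"w":17,"xn":29}
Value at /mim/1: 21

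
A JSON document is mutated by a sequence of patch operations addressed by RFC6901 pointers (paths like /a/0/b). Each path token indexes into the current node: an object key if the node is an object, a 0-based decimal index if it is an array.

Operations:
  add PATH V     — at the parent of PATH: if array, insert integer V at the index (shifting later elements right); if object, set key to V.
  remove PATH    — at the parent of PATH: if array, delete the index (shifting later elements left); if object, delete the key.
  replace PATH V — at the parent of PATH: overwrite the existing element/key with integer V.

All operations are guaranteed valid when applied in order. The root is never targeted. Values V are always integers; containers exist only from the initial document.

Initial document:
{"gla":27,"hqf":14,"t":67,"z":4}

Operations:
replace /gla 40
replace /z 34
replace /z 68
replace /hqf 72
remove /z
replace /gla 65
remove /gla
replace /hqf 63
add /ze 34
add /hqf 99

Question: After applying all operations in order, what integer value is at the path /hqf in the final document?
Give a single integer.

After op 1 (replace /gla 40): {"gla":40,"hqf":14,"t":67,"z":4}
After op 2 (replace /z 34): {"gla":40,"hqf":14,"t":67,"z":34}
After op 3 (replace /z 68): {"gla":40,"hqf":14,"t":67,"z":68}
After op 4 (replace /hqf 72): {"gla":40,"hqf":72,"t":67,"z":68}
After op 5 (remove /z): {"gla":40,"hqf":72,"t":67}
After op 6 (replace /gla 65): {"gla":65,"hqf":72,"t":67}
After op 7 (remove /gla): {"hqf":72,"t":67}
After op 8 (replace /hqf 63): {"hqf":63,"t":67}
After op 9 (add /ze 34): {"hqf":63,"t":67,"ze":34}
After op 10 (add /hqf 99): {"hqf":99,"t":67,"ze":34}
Value at /hqf: 99

Answer: 99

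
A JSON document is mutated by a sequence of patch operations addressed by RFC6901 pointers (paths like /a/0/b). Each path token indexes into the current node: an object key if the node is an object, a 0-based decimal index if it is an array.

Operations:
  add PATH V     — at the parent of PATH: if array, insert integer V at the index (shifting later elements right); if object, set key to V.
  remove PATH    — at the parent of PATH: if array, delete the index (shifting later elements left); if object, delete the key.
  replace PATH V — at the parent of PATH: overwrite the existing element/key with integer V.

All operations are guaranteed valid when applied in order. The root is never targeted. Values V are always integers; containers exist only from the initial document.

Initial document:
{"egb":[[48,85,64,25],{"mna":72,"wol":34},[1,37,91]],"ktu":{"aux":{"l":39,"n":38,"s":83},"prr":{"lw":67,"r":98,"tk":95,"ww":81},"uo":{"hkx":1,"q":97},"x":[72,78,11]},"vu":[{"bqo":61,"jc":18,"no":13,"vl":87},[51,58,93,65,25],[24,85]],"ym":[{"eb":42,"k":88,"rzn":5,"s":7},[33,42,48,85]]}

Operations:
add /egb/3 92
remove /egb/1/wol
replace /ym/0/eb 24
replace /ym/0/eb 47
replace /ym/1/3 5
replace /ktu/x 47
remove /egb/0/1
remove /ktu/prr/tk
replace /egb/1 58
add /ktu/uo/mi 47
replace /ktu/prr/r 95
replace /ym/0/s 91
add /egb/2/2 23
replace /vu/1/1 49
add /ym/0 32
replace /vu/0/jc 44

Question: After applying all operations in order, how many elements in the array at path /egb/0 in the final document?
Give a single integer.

Answer: 3

Derivation:
After op 1 (add /egb/3 92): {"egb":[[48,85,64,25],{"mna":72,"wol":34},[1,37,91],92],"ktu":{"aux":{"l":39,"n":38,"s":83},"prr":{"lw":67,"r":98,"tk":95,"ww":81},"uo":{"hkx":1,"q":97},"x":[72,78,11]},"vu":[{"bqo":61,"jc":18,"no":13,"vl":87},[51,58,93,65,25],[24,85]],"ym":[{"eb":42,"k":88,"rzn":5,"s":7},[33,42,48,85]]}
After op 2 (remove /egb/1/wol): {"egb":[[48,85,64,25],{"mna":72},[1,37,91],92],"ktu":{"aux":{"l":39,"n":38,"s":83},"prr":{"lw":67,"r":98,"tk":95,"ww":81},"uo":{"hkx":1,"q":97},"x":[72,78,11]},"vu":[{"bqo":61,"jc":18,"no":13,"vl":87},[51,58,93,65,25],[24,85]],"ym":[{"eb":42,"k":88,"rzn":5,"s":7},[33,42,48,85]]}
After op 3 (replace /ym/0/eb 24): {"egb":[[48,85,64,25],{"mna":72},[1,37,91],92],"ktu":{"aux":{"l":39,"n":38,"s":83},"prr":{"lw":67,"r":98,"tk":95,"ww":81},"uo":{"hkx":1,"q":97},"x":[72,78,11]},"vu":[{"bqo":61,"jc":18,"no":13,"vl":87},[51,58,93,65,25],[24,85]],"ym":[{"eb":24,"k":88,"rzn":5,"s":7},[33,42,48,85]]}
After op 4 (replace /ym/0/eb 47): {"egb":[[48,85,64,25],{"mna":72},[1,37,91],92],"ktu":{"aux":{"l":39,"n":38,"s":83},"prr":{"lw":67,"r":98,"tk":95,"ww":81},"uo":{"hkx":1,"q":97},"x":[72,78,11]},"vu":[{"bqo":61,"jc":18,"no":13,"vl":87},[51,58,93,65,25],[24,85]],"ym":[{"eb":47,"k":88,"rzn":5,"s":7},[33,42,48,85]]}
After op 5 (replace /ym/1/3 5): {"egb":[[48,85,64,25],{"mna":72},[1,37,91],92],"ktu":{"aux":{"l":39,"n":38,"s":83},"prr":{"lw":67,"r":98,"tk":95,"ww":81},"uo":{"hkx":1,"q":97},"x":[72,78,11]},"vu":[{"bqo":61,"jc":18,"no":13,"vl":87},[51,58,93,65,25],[24,85]],"ym":[{"eb":47,"k":88,"rzn":5,"s":7},[33,42,48,5]]}
After op 6 (replace /ktu/x 47): {"egb":[[48,85,64,25],{"mna":72},[1,37,91],92],"ktu":{"aux":{"l":39,"n":38,"s":83},"prr":{"lw":67,"r":98,"tk":95,"ww":81},"uo":{"hkx":1,"q":97},"x":47},"vu":[{"bqo":61,"jc":18,"no":13,"vl":87},[51,58,93,65,25],[24,85]],"ym":[{"eb":47,"k":88,"rzn":5,"s":7},[33,42,48,5]]}
After op 7 (remove /egb/0/1): {"egb":[[48,64,25],{"mna":72},[1,37,91],92],"ktu":{"aux":{"l":39,"n":38,"s":83},"prr":{"lw":67,"r":98,"tk":95,"ww":81},"uo":{"hkx":1,"q":97},"x":47},"vu":[{"bqo":61,"jc":18,"no":13,"vl":87},[51,58,93,65,25],[24,85]],"ym":[{"eb":47,"k":88,"rzn":5,"s":7},[33,42,48,5]]}
After op 8 (remove /ktu/prr/tk): {"egb":[[48,64,25],{"mna":72},[1,37,91],92],"ktu":{"aux":{"l":39,"n":38,"s":83},"prr":{"lw":67,"r":98,"ww":81},"uo":{"hkx":1,"q":97},"x":47},"vu":[{"bqo":61,"jc":18,"no":13,"vl":87},[51,58,93,65,25],[24,85]],"ym":[{"eb":47,"k":88,"rzn":5,"s":7},[33,42,48,5]]}
After op 9 (replace /egb/1 58): {"egb":[[48,64,25],58,[1,37,91],92],"ktu":{"aux":{"l":39,"n":38,"s":83},"prr":{"lw":67,"r":98,"ww":81},"uo":{"hkx":1,"q":97},"x":47},"vu":[{"bqo":61,"jc":18,"no":13,"vl":87},[51,58,93,65,25],[24,85]],"ym":[{"eb":47,"k":88,"rzn":5,"s":7},[33,42,48,5]]}
After op 10 (add /ktu/uo/mi 47): {"egb":[[48,64,25],58,[1,37,91],92],"ktu":{"aux":{"l":39,"n":38,"s":83},"prr":{"lw":67,"r":98,"ww":81},"uo":{"hkx":1,"mi":47,"q":97},"x":47},"vu":[{"bqo":61,"jc":18,"no":13,"vl":87},[51,58,93,65,25],[24,85]],"ym":[{"eb":47,"k":88,"rzn":5,"s":7},[33,42,48,5]]}
After op 11 (replace /ktu/prr/r 95): {"egb":[[48,64,25],58,[1,37,91],92],"ktu":{"aux":{"l":39,"n":38,"s":83},"prr":{"lw":67,"r":95,"ww":81},"uo":{"hkx":1,"mi":47,"q":97},"x":47},"vu":[{"bqo":61,"jc":18,"no":13,"vl":87},[51,58,93,65,25],[24,85]],"ym":[{"eb":47,"k":88,"rzn":5,"s":7},[33,42,48,5]]}
After op 12 (replace /ym/0/s 91): {"egb":[[48,64,25],58,[1,37,91],92],"ktu":{"aux":{"l":39,"n":38,"s":83},"prr":{"lw":67,"r":95,"ww":81},"uo":{"hkx":1,"mi":47,"q":97},"x":47},"vu":[{"bqo":61,"jc":18,"no":13,"vl":87},[51,58,93,65,25],[24,85]],"ym":[{"eb":47,"k":88,"rzn":5,"s":91},[33,42,48,5]]}
After op 13 (add /egb/2/2 23): {"egb":[[48,64,25],58,[1,37,23,91],92],"ktu":{"aux":{"l":39,"n":38,"s":83},"prr":{"lw":67,"r":95,"ww":81},"uo":{"hkx":1,"mi":47,"q":97},"x":47},"vu":[{"bqo":61,"jc":18,"no":13,"vl":87},[51,58,93,65,25],[24,85]],"ym":[{"eb":47,"k":88,"rzn":5,"s":91},[33,42,48,5]]}
After op 14 (replace /vu/1/1 49): {"egb":[[48,64,25],58,[1,37,23,91],92],"ktu":{"aux":{"l":39,"n":38,"s":83},"prr":{"lw":67,"r":95,"ww":81},"uo":{"hkx":1,"mi":47,"q":97},"x":47},"vu":[{"bqo":61,"jc":18,"no":13,"vl":87},[51,49,93,65,25],[24,85]],"ym":[{"eb":47,"k":88,"rzn":5,"s":91},[33,42,48,5]]}
After op 15 (add /ym/0 32): {"egb":[[48,64,25],58,[1,37,23,91],92],"ktu":{"aux":{"l":39,"n":38,"s":83},"prr":{"lw":67,"r":95,"ww":81},"uo":{"hkx":1,"mi":47,"q":97},"x":47},"vu":[{"bqo":61,"jc":18,"no":13,"vl":87},[51,49,93,65,25],[24,85]],"ym":[32,{"eb":47,"k":88,"rzn":5,"s":91},[33,42,48,5]]}
After op 16 (replace /vu/0/jc 44): {"egb":[[48,64,25],58,[1,37,23,91],92],"ktu":{"aux":{"l":39,"n":38,"s":83},"prr":{"lw":67,"r":95,"ww":81},"uo":{"hkx":1,"mi":47,"q":97},"x":47},"vu":[{"bqo":61,"jc":44,"no":13,"vl":87},[51,49,93,65,25],[24,85]],"ym":[32,{"eb":47,"k":88,"rzn":5,"s":91},[33,42,48,5]]}
Size at path /egb/0: 3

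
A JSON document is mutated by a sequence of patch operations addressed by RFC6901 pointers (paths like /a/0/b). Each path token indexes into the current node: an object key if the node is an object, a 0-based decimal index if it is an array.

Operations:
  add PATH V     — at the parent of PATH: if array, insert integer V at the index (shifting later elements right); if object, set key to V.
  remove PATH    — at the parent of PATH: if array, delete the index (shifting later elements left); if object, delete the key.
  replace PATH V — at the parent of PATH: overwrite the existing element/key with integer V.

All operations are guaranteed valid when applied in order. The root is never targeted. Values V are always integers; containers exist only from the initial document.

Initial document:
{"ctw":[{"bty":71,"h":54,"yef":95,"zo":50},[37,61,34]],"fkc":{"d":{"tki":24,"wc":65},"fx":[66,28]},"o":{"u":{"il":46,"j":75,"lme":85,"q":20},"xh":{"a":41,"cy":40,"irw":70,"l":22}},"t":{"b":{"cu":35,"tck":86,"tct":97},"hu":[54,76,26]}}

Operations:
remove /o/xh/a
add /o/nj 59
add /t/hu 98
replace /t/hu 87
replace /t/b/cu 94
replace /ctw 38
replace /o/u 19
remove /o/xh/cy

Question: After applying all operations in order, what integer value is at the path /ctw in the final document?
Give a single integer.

After op 1 (remove /o/xh/a): {"ctw":[{"bty":71,"h":54,"yef":95,"zo":50},[37,61,34]],"fkc":{"d":{"tki":24,"wc":65},"fx":[66,28]},"o":{"u":{"il":46,"j":75,"lme":85,"q":20},"xh":{"cy":40,"irw":70,"l":22}},"t":{"b":{"cu":35,"tck":86,"tct":97},"hu":[54,76,26]}}
After op 2 (add /o/nj 59): {"ctw":[{"bty":71,"h":54,"yef":95,"zo":50},[37,61,34]],"fkc":{"d":{"tki":24,"wc":65},"fx":[66,28]},"o":{"nj":59,"u":{"il":46,"j":75,"lme":85,"q":20},"xh":{"cy":40,"irw":70,"l":22}},"t":{"b":{"cu":35,"tck":86,"tct":97},"hu":[54,76,26]}}
After op 3 (add /t/hu 98): {"ctw":[{"bty":71,"h":54,"yef":95,"zo":50},[37,61,34]],"fkc":{"d":{"tki":24,"wc":65},"fx":[66,28]},"o":{"nj":59,"u":{"il":46,"j":75,"lme":85,"q":20},"xh":{"cy":40,"irw":70,"l":22}},"t":{"b":{"cu":35,"tck":86,"tct":97},"hu":98}}
After op 4 (replace /t/hu 87): {"ctw":[{"bty":71,"h":54,"yef":95,"zo":50},[37,61,34]],"fkc":{"d":{"tki":24,"wc":65},"fx":[66,28]},"o":{"nj":59,"u":{"il":46,"j":75,"lme":85,"q":20},"xh":{"cy":40,"irw":70,"l":22}},"t":{"b":{"cu":35,"tck":86,"tct":97},"hu":87}}
After op 5 (replace /t/b/cu 94): {"ctw":[{"bty":71,"h":54,"yef":95,"zo":50},[37,61,34]],"fkc":{"d":{"tki":24,"wc":65},"fx":[66,28]},"o":{"nj":59,"u":{"il":46,"j":75,"lme":85,"q":20},"xh":{"cy":40,"irw":70,"l":22}},"t":{"b":{"cu":94,"tck":86,"tct":97},"hu":87}}
After op 6 (replace /ctw 38): {"ctw":38,"fkc":{"d":{"tki":24,"wc":65},"fx":[66,28]},"o":{"nj":59,"u":{"il":46,"j":75,"lme":85,"q":20},"xh":{"cy":40,"irw":70,"l":22}},"t":{"b":{"cu":94,"tck":86,"tct":97},"hu":87}}
After op 7 (replace /o/u 19): {"ctw":38,"fkc":{"d":{"tki":24,"wc":65},"fx":[66,28]},"o":{"nj":59,"u":19,"xh":{"cy":40,"irw":70,"l":22}},"t":{"b":{"cu":94,"tck":86,"tct":97},"hu":87}}
After op 8 (remove /o/xh/cy): {"ctw":38,"fkc":{"d":{"tki":24,"wc":65},"fx":[66,28]},"o":{"nj":59,"u":19,"xh":{"irw":70,"l":22}},"t":{"b":{"cu":94,"tck":86,"tct":97},"hu":87}}
Value at /ctw: 38

Answer: 38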